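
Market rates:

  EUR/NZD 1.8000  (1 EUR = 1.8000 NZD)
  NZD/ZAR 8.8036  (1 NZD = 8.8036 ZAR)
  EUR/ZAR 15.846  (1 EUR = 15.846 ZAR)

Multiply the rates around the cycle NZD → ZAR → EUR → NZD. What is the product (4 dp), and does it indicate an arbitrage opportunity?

1.0000 (no arbitrage)

Around NZD → ZAR → EUR → NZD: 1 × 8.8036 ÷ 15.846 × 1.8000 = 1.000030
Product ≈ 1 (deviation 0.003%, within rounding noise).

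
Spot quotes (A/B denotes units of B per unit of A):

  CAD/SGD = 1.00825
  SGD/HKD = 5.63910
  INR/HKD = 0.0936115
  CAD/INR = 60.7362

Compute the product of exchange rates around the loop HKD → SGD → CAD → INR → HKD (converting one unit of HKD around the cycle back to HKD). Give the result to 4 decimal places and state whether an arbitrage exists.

Around HKD → SGD → CAD → INR → HKD: 1 ÷ 5.63910 ÷ 1.00825 × 60.7362 × 0.0936115 = 0.999997
Product ≈ 1 (deviation 0.000%, within rounding noise).

1.0000 (no arbitrage)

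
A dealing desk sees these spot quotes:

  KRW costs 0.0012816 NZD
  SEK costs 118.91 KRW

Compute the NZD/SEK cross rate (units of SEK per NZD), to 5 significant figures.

1 NZD ÷ 0.0012816 = 780.275 KRW
780.275 KRW ÷ 118.91 = 6.56189 SEK

NZD/SEK = 6.5619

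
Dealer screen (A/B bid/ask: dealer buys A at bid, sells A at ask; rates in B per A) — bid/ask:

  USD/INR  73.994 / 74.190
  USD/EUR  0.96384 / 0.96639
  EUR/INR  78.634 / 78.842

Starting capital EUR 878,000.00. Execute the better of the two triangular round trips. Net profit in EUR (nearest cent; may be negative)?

Best loop EUR → INR → USD → EUR:
EUR 878,000.00 × 78.634 (sell EUR at bid) = INR 69,040,652.00
INR 69,040,652.00 ÷ 74.190 (buy USD at ask) = USD 930,592.42
USD 930,592.42 × 0.96384 (sell USD at bid) = EUR 896,942.20

Net profit: EUR 18,942.20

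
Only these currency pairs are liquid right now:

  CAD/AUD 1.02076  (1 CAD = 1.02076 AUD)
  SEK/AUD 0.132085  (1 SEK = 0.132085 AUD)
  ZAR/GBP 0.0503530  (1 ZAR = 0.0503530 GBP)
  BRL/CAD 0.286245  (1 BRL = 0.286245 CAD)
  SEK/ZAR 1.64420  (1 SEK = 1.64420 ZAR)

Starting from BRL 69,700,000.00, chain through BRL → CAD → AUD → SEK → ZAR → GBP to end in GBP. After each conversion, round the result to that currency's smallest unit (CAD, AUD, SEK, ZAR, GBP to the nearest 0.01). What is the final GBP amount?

GBP 12,765,000.16

BRL 69,700,000.00 × 0.286245 = CAD 19,951,276.50
CAD 19,951,276.50 × 1.02076 = AUD 20,365,465.00
AUD 20,365,465.00 ÷ 0.132085 = SEK 154,184,540.26
SEK 154,184,540.26 × 1.64420 = ZAR 253,510,221.10
ZAR 253,510,221.10 × 0.0503530 = GBP 12,765,000.16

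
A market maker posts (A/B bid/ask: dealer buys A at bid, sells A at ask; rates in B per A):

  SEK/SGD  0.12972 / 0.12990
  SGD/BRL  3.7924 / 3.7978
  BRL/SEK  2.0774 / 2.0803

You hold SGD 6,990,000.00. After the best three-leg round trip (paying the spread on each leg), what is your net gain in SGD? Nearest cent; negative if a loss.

Best loop SGD → BRL → SEK → SGD:
SGD 6,990,000.00 × 3.7924 (sell SGD at bid) = BRL 26,508,876.00
BRL 26,508,876.00 × 2.0774 (sell BRL at bid) = SEK 55,069,539.00
SEK 55,069,539.00 × 0.12972 (sell SEK at bid) = SGD 7,143,620.60

Net profit: SGD 153,620.60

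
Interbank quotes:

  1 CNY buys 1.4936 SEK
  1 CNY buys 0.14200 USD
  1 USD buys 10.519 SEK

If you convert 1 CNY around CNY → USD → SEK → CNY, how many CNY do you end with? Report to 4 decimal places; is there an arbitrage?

Around CNY → USD → SEK → CNY: 1 × 0.14200 × 10.519 ÷ 1.4936 = 1.000066
Product ≈ 1 (deviation 0.007%, within rounding noise).

1.0001 (no arbitrage)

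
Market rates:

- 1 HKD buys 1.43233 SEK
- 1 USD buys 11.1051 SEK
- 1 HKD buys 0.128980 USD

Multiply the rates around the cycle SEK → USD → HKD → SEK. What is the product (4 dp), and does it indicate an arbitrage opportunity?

1.0000 (no arbitrage)

Around SEK → USD → HKD → SEK: 1 ÷ 11.1051 ÷ 0.128980 × 1.43233 = 0.999996
Product ≈ 1 (deviation 0.000%, within rounding noise).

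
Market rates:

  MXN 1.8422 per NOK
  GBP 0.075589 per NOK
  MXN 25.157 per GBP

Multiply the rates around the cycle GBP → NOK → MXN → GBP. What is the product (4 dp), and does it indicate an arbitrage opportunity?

0.9688 (arbitrage exists)

Around GBP → NOK → MXN → GBP: 1 ÷ 0.075589 × 1.8422 ÷ 25.157 = 0.968767
Product < 1; profitable direction is GBP → MXN → NOK → GBP.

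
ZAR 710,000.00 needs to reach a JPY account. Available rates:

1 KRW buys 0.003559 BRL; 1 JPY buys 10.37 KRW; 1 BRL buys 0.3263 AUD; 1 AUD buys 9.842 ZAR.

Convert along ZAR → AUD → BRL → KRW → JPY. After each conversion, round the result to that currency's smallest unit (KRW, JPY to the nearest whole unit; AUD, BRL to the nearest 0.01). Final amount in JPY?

ZAR 710,000.00 ÷ 9.842 = AUD 72,139.81
AUD 72,139.81 ÷ 0.3263 = BRL 221,084.31
BRL 221,084.31 ÷ 0.003559 = KRW 62,119,784
KRW 62,119,784 ÷ 10.37 = JPY 5,990,336

JPY 5,990,336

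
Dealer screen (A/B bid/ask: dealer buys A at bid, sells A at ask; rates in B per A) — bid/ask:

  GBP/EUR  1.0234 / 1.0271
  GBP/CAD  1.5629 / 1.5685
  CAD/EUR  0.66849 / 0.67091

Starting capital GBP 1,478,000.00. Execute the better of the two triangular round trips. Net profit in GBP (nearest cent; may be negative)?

Best loop GBP → CAD → EUR → GBP:
GBP 1,478,000.00 × 1.5629 (sell GBP at bid) = CAD 2,309,966.20
CAD 2,309,966.20 × 0.66849 (sell CAD at bid) = EUR 1,544,189.31
EUR 1,544,189.31 ÷ 1.0271 (buy GBP at ask) = GBP 1,503,445.92

Net profit: GBP 25,445.92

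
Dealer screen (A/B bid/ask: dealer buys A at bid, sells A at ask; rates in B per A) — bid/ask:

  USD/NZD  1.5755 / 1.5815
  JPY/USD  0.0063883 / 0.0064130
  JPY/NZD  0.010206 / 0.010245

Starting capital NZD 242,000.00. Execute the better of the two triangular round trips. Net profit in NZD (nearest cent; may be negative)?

Net profit: NZD 1,523.29

Best loop NZD → USD → JPY → NZD:
NZD 242,000.00 ÷ 1.5815 (buy USD at ask) = USD 153,019.29
USD 153,019.29 ÷ 0.0064130 (buy JPY at ask) = JPY 23,860,796
JPY 23,860,796 × 0.010206 (sell JPY at bid) = NZD 243,523.29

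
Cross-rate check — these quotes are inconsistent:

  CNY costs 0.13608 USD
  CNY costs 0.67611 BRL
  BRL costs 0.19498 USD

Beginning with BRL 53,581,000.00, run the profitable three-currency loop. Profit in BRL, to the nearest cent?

Profitable loop is BRL → CNY → USD → BRL:
BRL 53,581,000.00 ÷ 0.67611 = CNY 79,248,938.78
CNY 79,248,938.78 × 0.13608 = USD 10,784,195.59
USD 10,784,195.59 ÷ 0.19498 = BRL 55,309,239.87
Profit = BRL 55,309,239.87 − BRL 53,581,000.00

Profit: BRL 1,728,239.87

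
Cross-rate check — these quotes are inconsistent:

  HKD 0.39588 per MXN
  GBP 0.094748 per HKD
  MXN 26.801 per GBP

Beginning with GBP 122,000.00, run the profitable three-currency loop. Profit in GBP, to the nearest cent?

Profit: GBP 643.47

Profitable loop is GBP → MXN → HKD → GBP:
GBP 122,000.00 × 26.801 = MXN 3,269,722.00
MXN 3,269,722.00 × 0.39588 = HKD 1,294,417.55
HKD 1,294,417.55 × 0.094748 = GBP 122,643.47
Profit = GBP 122,643.47 − GBP 122,000.00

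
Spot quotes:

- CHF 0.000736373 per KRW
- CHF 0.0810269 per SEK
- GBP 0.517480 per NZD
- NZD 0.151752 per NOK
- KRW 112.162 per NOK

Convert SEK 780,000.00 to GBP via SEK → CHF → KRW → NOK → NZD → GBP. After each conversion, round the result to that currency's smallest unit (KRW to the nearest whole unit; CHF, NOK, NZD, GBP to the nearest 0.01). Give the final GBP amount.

GBP 60,090.83

SEK 780,000.00 × 0.0810269 = CHF 63,200.98
CHF 63,200.98 ÷ 0.000736373 = KRW 85,827,400
KRW 85,827,400 ÷ 112.162 = NOK 765,209.25
NOK 765,209.25 × 0.151752 = NZD 116,122.03
NZD 116,122.03 × 0.517480 = GBP 60,090.83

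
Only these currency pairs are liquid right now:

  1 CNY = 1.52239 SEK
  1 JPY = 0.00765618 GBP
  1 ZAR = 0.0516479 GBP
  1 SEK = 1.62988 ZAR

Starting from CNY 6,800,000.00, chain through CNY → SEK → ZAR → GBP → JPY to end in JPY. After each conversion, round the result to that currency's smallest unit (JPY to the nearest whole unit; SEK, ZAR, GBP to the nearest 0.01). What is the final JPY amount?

CNY 6,800,000.00 × 1.52239 = SEK 10,352,252.00
SEK 10,352,252.00 × 1.62988 = ZAR 16,872,928.49
ZAR 16,872,928.49 × 0.0516479 = GBP 871,451.32
GBP 871,451.32 ÷ 0.00765618 = JPY 113,823,254

JPY 113,823,254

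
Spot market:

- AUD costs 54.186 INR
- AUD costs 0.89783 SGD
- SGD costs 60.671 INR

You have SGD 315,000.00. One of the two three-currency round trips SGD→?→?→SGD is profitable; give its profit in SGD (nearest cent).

Profitable loop is SGD → INR → AUD → SGD:
SGD 315,000.00 × 60.671 = INR 19,111,365.00
INR 19,111,365.00 ÷ 54.186 = AUD 352,699.31
AUD 352,699.31 × 0.89783 = SGD 316,664.02
Profit = SGD 316,664.02 − SGD 315,000.00

Profit: SGD 1,664.02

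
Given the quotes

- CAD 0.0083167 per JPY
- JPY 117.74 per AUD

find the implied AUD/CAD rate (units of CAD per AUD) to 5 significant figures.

AUD/CAD = 0.97921

1 AUD × 117.74 = 117.74 JPY
117.74 JPY × 0.0083167 = 0.979208 CAD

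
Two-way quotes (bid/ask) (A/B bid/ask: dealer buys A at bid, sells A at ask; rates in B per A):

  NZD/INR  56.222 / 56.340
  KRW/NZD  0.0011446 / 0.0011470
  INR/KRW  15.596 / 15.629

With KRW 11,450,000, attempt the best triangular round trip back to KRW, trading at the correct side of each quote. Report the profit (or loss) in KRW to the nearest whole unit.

Net profit: KRW 41,554

Best loop KRW → NZD → INR → KRW:
KRW 11,450,000 × 0.0011446 (sell KRW at bid) = NZD 13,105.67
NZD 13,105.67 × 56.222 (sell NZD at bid) = INR 736,826.98
INR 736,826.98 × 15.596 (sell INR at bid) = KRW 11,491,554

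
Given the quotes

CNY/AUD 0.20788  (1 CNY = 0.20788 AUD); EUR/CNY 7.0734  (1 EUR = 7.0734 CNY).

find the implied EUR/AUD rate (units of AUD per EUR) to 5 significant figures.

EUR/AUD = 1.4704

1 EUR × 7.0734 = 7.0734 CNY
7.0734 CNY × 0.20788 = 1.47042 AUD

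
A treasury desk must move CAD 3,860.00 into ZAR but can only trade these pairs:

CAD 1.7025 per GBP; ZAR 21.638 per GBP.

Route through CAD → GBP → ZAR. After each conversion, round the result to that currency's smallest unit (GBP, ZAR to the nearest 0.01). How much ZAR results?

ZAR 49,058.76

CAD 3,860.00 ÷ 1.7025 = GBP 2,267.25
GBP 2,267.25 × 21.638 = ZAR 49,058.76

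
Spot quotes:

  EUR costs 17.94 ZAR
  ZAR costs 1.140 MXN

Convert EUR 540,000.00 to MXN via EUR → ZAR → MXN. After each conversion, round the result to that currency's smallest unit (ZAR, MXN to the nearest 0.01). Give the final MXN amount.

MXN 11,043,864.00

EUR 540,000.00 × 17.94 = ZAR 9,687,600.00
ZAR 9,687,600.00 × 1.140 = MXN 11,043,864.00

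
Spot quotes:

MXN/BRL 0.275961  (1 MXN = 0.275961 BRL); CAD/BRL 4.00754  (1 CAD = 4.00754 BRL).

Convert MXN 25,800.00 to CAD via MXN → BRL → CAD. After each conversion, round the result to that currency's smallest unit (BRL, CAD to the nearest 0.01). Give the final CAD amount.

CAD 1,776.60

MXN 25,800.00 × 0.275961 = BRL 7,119.79
BRL 7,119.79 ÷ 4.00754 = CAD 1,776.60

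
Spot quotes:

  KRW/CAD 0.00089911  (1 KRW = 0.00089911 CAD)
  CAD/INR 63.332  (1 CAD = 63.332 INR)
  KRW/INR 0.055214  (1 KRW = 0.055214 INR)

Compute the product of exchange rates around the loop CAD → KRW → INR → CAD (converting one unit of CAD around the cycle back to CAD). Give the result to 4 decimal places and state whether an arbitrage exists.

0.9696 (arbitrage exists)

Around CAD → KRW → INR → CAD: 1 ÷ 0.00089911 × 0.055214 ÷ 63.332 = 0.969646
Product < 1; profitable direction is CAD → INR → KRW → CAD.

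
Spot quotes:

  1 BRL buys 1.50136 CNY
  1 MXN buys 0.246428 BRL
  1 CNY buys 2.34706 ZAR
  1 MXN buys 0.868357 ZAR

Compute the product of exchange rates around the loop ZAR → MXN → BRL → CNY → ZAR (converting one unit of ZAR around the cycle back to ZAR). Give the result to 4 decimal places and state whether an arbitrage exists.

Around ZAR → MXN → BRL → CNY → ZAR: 1 ÷ 0.868357 × 0.246428 × 1.50136 × 2.34706 = 1.000002
Product ≈ 1 (deviation 0.000%, within rounding noise).

1.0000 (no arbitrage)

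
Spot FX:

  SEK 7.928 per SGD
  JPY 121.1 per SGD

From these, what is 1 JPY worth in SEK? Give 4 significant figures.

1 JPY ÷ 121.1 = 0.00825764 SGD
0.00825764 SGD × 7.928 = 0.0654666 SEK

JPY/SEK = 0.06547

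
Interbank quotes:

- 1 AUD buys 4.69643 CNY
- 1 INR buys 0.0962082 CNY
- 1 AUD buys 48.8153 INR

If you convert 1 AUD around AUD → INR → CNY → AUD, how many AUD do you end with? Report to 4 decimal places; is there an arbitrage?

1.0000 (no arbitrage)

Around AUD → INR → CNY → AUD: 1 × 48.8153 × 0.0962082 ÷ 4.69643 = 1.000000
Product ≈ 1 (deviation 0.000%, within rounding noise).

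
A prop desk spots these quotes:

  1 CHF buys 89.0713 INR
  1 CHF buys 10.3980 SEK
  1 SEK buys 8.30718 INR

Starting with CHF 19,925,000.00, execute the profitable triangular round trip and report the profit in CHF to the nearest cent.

Profit: CHF 621,255.62

Profitable loop is CHF → INR → SEK → CHF:
CHF 19,925,000.00 × 89.0713 = INR 1,774,745,652.50
INR 1,774,745,652.50 ÷ 8.30718 = SEK 213,639,965.97
SEK 213,639,965.97 ÷ 10.3980 = CHF 20,546,255.62
Profit = CHF 20,546,255.62 − CHF 19,925,000.00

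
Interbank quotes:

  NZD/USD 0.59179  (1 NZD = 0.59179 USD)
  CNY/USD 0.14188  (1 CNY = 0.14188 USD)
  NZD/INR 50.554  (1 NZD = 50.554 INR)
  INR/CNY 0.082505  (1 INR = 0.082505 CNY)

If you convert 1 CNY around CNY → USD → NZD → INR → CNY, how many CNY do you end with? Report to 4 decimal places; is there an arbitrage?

Around CNY → USD → NZD → INR → CNY: 1 × 0.14188 ÷ 0.59179 × 50.554 × 0.082505 = 0.999975
Product ≈ 1 (deviation 0.002%, within rounding noise).

1.0000 (no arbitrage)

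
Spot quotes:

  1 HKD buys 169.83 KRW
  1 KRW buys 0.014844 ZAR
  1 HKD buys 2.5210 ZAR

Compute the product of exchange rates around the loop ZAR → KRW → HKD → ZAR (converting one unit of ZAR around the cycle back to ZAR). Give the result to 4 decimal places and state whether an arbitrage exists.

Around ZAR → KRW → HKD → ZAR: 1 ÷ 0.014844 ÷ 169.83 × 2.5210 = 1.000017
Product ≈ 1 (deviation 0.002%, within rounding noise).

1.0000 (no arbitrage)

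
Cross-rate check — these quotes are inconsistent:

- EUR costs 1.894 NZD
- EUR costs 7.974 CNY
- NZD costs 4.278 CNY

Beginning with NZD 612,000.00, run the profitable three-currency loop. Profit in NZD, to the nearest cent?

Profitable loop is NZD → CNY → EUR → NZD:
NZD 612,000.00 × 4.278 = CNY 2,618,136.00
CNY 2,618,136.00 ÷ 7.974 = EUR 328,334.09
EUR 328,334.09 × 1.894 = NZD 621,864.76
Profit = NZD 621,864.76 − NZD 612,000.00

Profit: NZD 9,864.76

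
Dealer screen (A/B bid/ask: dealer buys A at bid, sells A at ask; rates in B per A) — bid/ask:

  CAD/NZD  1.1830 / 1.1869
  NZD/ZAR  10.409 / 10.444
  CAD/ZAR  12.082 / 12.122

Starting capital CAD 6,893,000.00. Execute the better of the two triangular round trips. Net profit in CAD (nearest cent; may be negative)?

Best loop CAD → NZD → ZAR → CAD:
CAD 6,893,000.00 × 1.1830 (sell CAD at bid) = NZD 8,154,419.00
NZD 8,154,419.00 × 10.409 (sell NZD at bid) = ZAR 84,879,347.37
ZAR 84,879,347.37 ÷ 12.122 (buy CAD at ask) = CAD 7,002,091.02

Net profit: CAD 109,091.02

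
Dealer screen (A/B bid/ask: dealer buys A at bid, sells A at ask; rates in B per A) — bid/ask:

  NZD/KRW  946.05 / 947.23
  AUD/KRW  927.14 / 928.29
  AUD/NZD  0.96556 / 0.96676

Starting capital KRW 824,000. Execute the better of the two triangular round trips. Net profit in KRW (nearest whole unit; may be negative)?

Best loop KRW → NZD → AUD → KRW:
KRW 824,000 ÷ 947.23 (buy NZD at ask) = NZD 869.90
NZD 869.90 ÷ 0.96676 (buy AUD at ask) = AUD 899.81
AUD 899.81 × 927.14 (sell AUD at bid) = KRW 834,254

Net profit: KRW 10,254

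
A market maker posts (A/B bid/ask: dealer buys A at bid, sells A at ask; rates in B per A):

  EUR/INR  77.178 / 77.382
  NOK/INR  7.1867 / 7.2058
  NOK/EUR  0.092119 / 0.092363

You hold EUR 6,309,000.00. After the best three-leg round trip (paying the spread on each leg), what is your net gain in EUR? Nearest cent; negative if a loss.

Best loop EUR → NOK → INR → EUR:
EUR 6,309,000.00 ÷ 0.092363 (buy NOK at ask) = NOK 68,306,572.98
NOK 68,306,572.98 × 7.1867 (sell NOK at bid) = INR 490,898,848.02
INR 490,898,848.02 ÷ 77.382 (buy EUR at ask) = EUR 6,343,837.69

Net profit: EUR 34,837.69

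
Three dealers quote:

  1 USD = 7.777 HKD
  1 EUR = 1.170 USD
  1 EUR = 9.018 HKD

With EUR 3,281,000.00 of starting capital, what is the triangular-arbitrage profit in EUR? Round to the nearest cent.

Profitable loop is EUR → USD → HKD → EUR:
EUR 3,281,000.00 × 1.170 = USD 3,838,770.00
USD 3,838,770.00 × 7.777 = HKD 29,854,114.29
HKD 29,854,114.29 ÷ 9.018 = EUR 3,310,502.80
Profit = EUR 3,310,502.80 − EUR 3,281,000.00

Profit: EUR 29,502.80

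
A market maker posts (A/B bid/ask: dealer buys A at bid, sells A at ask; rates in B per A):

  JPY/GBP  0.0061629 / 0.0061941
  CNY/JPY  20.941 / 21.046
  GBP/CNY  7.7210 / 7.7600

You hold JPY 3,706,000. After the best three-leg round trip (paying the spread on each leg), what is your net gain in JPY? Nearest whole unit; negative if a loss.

Best loop JPY → GBP → CNY → JPY:
JPY 3,706,000 × 0.0061629 (sell JPY at bid) = GBP 22,839.71
GBP 22,839.71 × 7.7210 (sell GBP at bid) = CNY 176,345.38
CNY 176,345.38 × 20.941 (sell CNY at bid) = JPY 3,692,849

Net result: JPY -13,151 (no profitable arbitrage after spreads)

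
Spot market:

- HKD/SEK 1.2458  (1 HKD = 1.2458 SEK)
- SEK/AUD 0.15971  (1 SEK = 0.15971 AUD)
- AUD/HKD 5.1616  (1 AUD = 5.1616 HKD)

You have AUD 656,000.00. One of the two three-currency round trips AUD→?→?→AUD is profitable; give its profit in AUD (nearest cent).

Profit: AUD 17,703.22

Profitable loop is AUD → HKD → SEK → AUD:
AUD 656,000.00 × 5.1616 = HKD 3,386,009.60
HKD 3,386,009.60 × 1.2458 = SEK 4,218,290.76
SEK 4,218,290.76 × 0.15971 = AUD 673,703.22
Profit = AUD 673,703.22 − AUD 656,000.00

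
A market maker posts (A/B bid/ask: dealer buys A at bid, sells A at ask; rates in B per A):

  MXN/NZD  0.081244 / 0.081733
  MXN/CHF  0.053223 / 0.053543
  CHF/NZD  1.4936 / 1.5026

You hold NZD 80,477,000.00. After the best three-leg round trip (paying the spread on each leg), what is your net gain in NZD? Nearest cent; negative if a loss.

Best loop NZD → CHF → MXN → NZD:
NZD 80,477,000.00 ÷ 1.5026 (buy CHF at ask) = CHF 53,558,498.60
CHF 53,558,498.60 ÷ 0.053543 (buy MXN at ask) = MXN 1,000,289,460.85
MXN 1,000,289,460.85 × 0.081244 (sell MXN at bid) = NZD 81,267,516.96

Net profit: NZD 790,516.96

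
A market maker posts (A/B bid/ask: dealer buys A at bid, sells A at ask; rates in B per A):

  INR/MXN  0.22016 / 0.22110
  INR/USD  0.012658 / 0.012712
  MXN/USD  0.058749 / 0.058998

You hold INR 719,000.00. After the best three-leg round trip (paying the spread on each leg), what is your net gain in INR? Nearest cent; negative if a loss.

Net profit: INR 12,566.65

Best loop INR → MXN → USD → INR:
INR 719,000.00 × 0.22016 (sell INR at bid) = MXN 158,295.04
MXN 158,295.04 × 0.058749 (sell MXN at bid) = USD 9,299.68
USD 9,299.68 ÷ 0.012712 (buy INR at ask) = INR 731,566.65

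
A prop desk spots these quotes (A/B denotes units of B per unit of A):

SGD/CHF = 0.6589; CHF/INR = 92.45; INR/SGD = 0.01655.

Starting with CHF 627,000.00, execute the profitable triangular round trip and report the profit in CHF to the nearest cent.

Profit: CHF 5,108.98

Profitable loop is CHF → INR → SGD → CHF:
CHF 627,000.00 × 92.45 = INR 57,966,150.00
INR 57,966,150.00 × 0.01655 = SGD 959,339.78
SGD 959,339.78 × 0.6589 = CHF 632,108.98
Profit = CHF 632,108.98 − CHF 627,000.00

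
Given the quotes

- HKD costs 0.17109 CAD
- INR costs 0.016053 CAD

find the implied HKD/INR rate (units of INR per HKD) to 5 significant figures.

HKD/INR = 10.658

1 HKD × 0.17109 = 0.17109 CAD
0.17109 CAD ÷ 0.016053 = 10.6578 INR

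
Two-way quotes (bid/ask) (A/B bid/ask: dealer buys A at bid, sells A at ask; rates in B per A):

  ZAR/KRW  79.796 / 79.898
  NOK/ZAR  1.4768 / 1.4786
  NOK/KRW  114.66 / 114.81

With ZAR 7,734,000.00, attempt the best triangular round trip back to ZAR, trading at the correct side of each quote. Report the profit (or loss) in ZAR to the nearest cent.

Best loop ZAR → KRW → NOK → ZAR:
ZAR 7,734,000.00 × 79.796 (sell ZAR at bid) = KRW 617,142,264
KRW 617,142,264 ÷ 114.81 (buy NOK at ask) = NOK 5,375,335.46
NOK 5,375,335.46 × 1.4768 (sell NOK at bid) = ZAR 7,938,295.41

Net profit: ZAR 204,295.41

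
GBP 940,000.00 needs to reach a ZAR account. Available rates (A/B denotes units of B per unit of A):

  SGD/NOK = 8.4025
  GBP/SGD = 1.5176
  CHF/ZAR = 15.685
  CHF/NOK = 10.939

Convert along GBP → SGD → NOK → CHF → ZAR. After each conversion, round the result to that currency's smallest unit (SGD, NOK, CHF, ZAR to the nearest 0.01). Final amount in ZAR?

ZAR 17,187,020.38

GBP 940,000.00 × 1.5176 = SGD 1,426,544.00
SGD 1,426,544.00 × 8.4025 = NOK 11,986,535.96
NOK 11,986,535.96 ÷ 10.939 = CHF 1,095,761.58
CHF 1,095,761.58 × 15.685 = ZAR 17,187,020.38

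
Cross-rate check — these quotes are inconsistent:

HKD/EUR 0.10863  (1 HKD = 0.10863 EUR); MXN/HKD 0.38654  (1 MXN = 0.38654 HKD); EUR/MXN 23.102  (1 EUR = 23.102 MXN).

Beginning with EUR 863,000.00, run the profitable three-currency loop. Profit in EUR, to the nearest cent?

Profit: EUR 26,645.52

Profitable loop is EUR → HKD → MXN → EUR:
EUR 863,000.00 ÷ 0.10863 = HKD 7,944,398.42
HKD 7,944,398.42 ÷ 0.38654 = MXN 20,552,590.72
MXN 20,552,590.72 ÷ 23.102 = EUR 889,645.52
Profit = EUR 889,645.52 − EUR 863,000.00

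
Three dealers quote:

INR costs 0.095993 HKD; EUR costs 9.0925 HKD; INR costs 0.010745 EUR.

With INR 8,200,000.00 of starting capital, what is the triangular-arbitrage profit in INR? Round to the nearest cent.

Profit: INR 145,723.99

Profitable loop is INR → EUR → HKD → INR:
INR 8,200,000.00 × 0.010745 = EUR 88,109.00
EUR 88,109.00 × 9.0925 = HKD 801,131.08
HKD 801,131.08 ÷ 0.095993 = INR 8,345,723.99
Profit = INR 8,345,723.99 − INR 8,200,000.00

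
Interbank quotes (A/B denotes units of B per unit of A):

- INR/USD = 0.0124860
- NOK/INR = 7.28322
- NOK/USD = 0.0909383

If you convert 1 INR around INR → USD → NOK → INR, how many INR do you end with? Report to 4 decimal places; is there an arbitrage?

Around INR → USD → NOK → INR: 1 × 0.0124860 ÷ 0.0909383 × 7.28322 = 1.000000
Product ≈ 1 (deviation 0.000%, within rounding noise).

1.0000 (no arbitrage)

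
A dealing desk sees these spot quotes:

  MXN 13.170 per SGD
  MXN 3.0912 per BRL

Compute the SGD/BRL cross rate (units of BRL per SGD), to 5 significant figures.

SGD/BRL = 4.2605

1 SGD × 13.170 = 13.17 MXN
13.17 MXN ÷ 3.0912 = 4.26048 BRL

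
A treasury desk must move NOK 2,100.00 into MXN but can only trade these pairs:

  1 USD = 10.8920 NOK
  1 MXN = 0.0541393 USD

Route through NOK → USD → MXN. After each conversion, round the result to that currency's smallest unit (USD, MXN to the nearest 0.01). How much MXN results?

NOK 2,100.00 ÷ 10.8920 = USD 192.80
USD 192.80 ÷ 0.0541393 = MXN 3,561.18

MXN 3,561.18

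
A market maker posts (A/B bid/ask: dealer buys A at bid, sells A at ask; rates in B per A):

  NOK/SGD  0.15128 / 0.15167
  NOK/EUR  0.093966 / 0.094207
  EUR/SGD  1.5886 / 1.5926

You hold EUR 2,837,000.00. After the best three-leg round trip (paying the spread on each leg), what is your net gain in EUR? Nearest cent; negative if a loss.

Best loop EUR → NOK → SGD → EUR:
EUR 2,837,000.00 ÷ 0.094207 (buy NOK at ask) = NOK 30,114,535.01
NOK 30,114,535.01 × 0.15128 (sell NOK at bid) = SGD 4,555,726.86
SGD 4,555,726.86 ÷ 1.5926 (buy EUR at ask) = EUR 2,860,559.37

Net profit: EUR 23,559.37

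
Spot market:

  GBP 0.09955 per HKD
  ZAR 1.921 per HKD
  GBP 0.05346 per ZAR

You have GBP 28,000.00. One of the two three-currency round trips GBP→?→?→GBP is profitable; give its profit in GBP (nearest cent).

Profitable loop is GBP → HKD → ZAR → GBP:
GBP 28,000.00 ÷ 0.09955 = HKD 281,265.70
HKD 281,265.70 × 1.921 = ZAR 540,311.40
ZAR 540,311.40 × 0.05346 = GBP 28,885.05
Profit = GBP 28,885.05 − GBP 28,000.00

Profit: GBP 885.05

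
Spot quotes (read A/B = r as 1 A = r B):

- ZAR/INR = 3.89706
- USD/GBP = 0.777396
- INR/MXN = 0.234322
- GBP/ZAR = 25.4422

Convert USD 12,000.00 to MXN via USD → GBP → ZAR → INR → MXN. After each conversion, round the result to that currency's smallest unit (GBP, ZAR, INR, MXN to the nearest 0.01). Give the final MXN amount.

USD 12,000.00 × 0.777396 = GBP 9,328.75
GBP 9,328.75 × 25.4422 = ZAR 237,343.92
ZAR 237,343.92 × 3.89706 = INR 924,943.50
INR 924,943.50 × 0.234322 = MXN 216,734.61

MXN 216,734.61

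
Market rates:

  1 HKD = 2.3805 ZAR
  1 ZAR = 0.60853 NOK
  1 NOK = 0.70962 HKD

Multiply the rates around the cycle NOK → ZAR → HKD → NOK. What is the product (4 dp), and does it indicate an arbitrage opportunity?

Around NOK → ZAR → HKD → NOK: 1 ÷ 0.60853 ÷ 2.3805 ÷ 0.70962 = 0.972801
Product < 1; profitable direction is NOK → HKD → ZAR → NOK.

0.9728 (arbitrage exists)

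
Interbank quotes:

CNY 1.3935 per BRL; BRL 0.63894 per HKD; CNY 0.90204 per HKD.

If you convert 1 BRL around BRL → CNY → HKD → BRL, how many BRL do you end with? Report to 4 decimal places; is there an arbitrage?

0.9871 (arbitrage exists)

Around BRL → CNY → HKD → BRL: 1 × 1.3935 ÷ 0.90204 × 0.63894 = 0.987055
Product < 1; profitable direction is BRL → HKD → CNY → BRL.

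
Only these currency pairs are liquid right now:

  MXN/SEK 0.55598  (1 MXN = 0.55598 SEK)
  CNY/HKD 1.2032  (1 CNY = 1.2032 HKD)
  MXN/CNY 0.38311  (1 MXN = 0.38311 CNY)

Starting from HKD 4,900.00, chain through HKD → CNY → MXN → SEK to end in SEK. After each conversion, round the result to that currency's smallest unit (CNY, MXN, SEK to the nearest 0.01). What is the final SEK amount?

SEK 5,910.08

HKD 4,900.00 ÷ 1.2032 = CNY 4,072.47
CNY 4,072.47 ÷ 0.38311 = MXN 10,630.03
MXN 10,630.03 × 0.55598 = SEK 5,910.08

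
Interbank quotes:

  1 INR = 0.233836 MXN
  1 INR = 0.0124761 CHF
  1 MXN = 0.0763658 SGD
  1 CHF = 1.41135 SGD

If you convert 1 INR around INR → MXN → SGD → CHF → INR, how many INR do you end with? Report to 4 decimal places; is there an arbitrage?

1.0141 (arbitrage exists)

Around INR → MXN → SGD → CHF → INR: 1 × 0.233836 × 0.0763658 ÷ 1.41135 ÷ 0.0124761 = 1.014137
Product > 1; profitable direction is INR → MXN → SGD → CHF → INR.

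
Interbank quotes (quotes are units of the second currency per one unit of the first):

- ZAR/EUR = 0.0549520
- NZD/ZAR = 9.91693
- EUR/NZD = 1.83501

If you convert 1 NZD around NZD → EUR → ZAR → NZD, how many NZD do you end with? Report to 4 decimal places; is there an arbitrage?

1.0000 (no arbitrage)

Around NZD → EUR → ZAR → NZD: 1 ÷ 1.83501 ÷ 0.0549520 ÷ 9.91693 = 1.000002
Product ≈ 1 (deviation 0.000%, within rounding noise).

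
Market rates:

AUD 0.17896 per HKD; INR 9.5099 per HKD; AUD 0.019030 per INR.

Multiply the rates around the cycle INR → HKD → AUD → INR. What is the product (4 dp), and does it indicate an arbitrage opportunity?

Around INR → HKD → AUD → INR: 1 ÷ 9.5099 × 0.17896 ÷ 0.019030 = 0.988875
Product < 1; profitable direction is INR → AUD → HKD → INR.

0.9889 (arbitrage exists)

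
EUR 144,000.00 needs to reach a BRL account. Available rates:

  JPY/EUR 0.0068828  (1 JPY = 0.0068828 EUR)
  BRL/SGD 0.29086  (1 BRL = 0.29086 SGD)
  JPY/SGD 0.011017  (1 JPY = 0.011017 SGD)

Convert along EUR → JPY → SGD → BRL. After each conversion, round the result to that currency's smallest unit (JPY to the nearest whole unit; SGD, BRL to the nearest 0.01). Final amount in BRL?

EUR 144,000.00 ÷ 0.0068828 = JPY 20,921,718
JPY 20,921,718 × 0.011017 = SGD 230,494.57
SGD 230,494.57 ÷ 0.29086 = BRL 792,458.81

BRL 792,458.81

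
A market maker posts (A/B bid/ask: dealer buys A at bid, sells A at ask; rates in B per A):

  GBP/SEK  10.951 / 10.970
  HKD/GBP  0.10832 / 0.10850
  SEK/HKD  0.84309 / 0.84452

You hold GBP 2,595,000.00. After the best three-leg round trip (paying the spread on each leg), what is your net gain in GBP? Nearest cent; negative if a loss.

Net profit: GBP 217.32

Best loop GBP → SEK → HKD → GBP:
GBP 2,595,000.00 × 10.951 (sell GBP at bid) = SEK 28,417,845.00
SEK 28,417,845.00 × 0.84309 (sell SEK at bid) = HKD 23,958,800.94
HKD 23,958,800.94 × 0.10832 (sell HKD at bid) = GBP 2,595,217.32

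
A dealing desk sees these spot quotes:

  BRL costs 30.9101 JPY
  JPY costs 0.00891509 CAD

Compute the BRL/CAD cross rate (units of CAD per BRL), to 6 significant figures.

1 BRL × 30.9101 = 30.9101 JPY
30.9101 JPY × 0.00891509 = 0.275566 CAD

BRL/CAD = 0.275566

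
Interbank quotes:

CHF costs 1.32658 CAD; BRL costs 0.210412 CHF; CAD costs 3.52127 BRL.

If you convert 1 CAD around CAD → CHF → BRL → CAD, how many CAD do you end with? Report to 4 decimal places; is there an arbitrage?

Around CAD → CHF → BRL → CAD: 1 ÷ 1.32658 ÷ 0.210412 ÷ 3.52127 = 1.017412
Product > 1; profitable direction is CAD → CHF → BRL → CAD.

1.0174 (arbitrage exists)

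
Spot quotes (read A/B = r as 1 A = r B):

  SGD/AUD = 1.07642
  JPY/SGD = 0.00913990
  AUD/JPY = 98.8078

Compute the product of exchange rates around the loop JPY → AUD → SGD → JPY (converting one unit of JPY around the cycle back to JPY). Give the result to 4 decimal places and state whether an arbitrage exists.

1.0287 (arbitrage exists)

Around JPY → AUD → SGD → JPY: 1 ÷ 98.8078 ÷ 1.07642 ÷ 0.00913990 = 1.028692
Product > 1; profitable direction is JPY → AUD → SGD → JPY.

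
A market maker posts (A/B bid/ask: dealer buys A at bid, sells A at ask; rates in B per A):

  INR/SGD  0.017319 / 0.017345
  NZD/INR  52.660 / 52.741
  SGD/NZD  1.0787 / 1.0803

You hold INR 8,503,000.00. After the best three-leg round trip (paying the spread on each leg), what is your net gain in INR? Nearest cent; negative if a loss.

Best loop INR → NZD → SGD → INR:
INR 8,503,000.00 ÷ 52.741 (buy NZD at ask) = NZD 161,221.82
NZD 161,221.82 ÷ 1.0803 (buy SGD at ask) = SGD 149,238.01
SGD 149,238.01 ÷ 0.017345 (buy INR at ask) = INR 8,604,093.85

Net profit: INR 101,093.85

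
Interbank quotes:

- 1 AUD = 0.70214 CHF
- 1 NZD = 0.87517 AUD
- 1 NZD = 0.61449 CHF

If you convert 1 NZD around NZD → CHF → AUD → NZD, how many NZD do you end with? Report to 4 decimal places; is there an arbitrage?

Around NZD → CHF → AUD → NZD: 1 × 0.61449 ÷ 0.70214 ÷ 0.87517 = 0.999997
Product ≈ 1 (deviation 0.000%, within rounding noise).

1.0000 (no arbitrage)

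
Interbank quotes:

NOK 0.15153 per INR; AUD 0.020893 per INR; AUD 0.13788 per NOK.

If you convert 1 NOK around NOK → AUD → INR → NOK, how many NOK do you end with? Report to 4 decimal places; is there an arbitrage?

1.0000 (no arbitrage)

Around NOK → AUD → INR → NOK: 1 × 0.13788 ÷ 0.020893 × 0.15153 = 0.999998
Product ≈ 1 (deviation 0.000%, within rounding noise).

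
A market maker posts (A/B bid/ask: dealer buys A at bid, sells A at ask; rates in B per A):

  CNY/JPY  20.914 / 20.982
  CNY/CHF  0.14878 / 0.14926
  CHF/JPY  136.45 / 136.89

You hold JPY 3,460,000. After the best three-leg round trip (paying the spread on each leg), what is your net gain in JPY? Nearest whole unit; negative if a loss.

Best loop JPY → CHF → CNY → JPY:
JPY 3,460,000 ÷ 136.89 (buy CHF at ask) = CHF 25,275.77
CHF 25,275.77 ÷ 0.14926 (buy CNY at ask) = CNY 169,340.54
CNY 169,340.54 × 20.914 (sell CNY at bid) = JPY 3,541,588

Net profit: JPY 81,588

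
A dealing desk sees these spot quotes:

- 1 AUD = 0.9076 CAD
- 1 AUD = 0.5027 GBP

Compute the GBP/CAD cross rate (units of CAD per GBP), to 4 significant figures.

1 GBP ÷ 0.5027 = 1.98926 AUD
1.98926 AUD × 0.9076 = 1.80545 CAD

GBP/CAD = 1.805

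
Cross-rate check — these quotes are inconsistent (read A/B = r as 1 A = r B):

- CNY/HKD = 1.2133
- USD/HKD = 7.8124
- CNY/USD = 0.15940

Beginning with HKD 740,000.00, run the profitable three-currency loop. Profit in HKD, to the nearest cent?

Profit: HKD 19,514.92

Profitable loop is HKD → CNY → USD → HKD:
HKD 740,000.00 ÷ 1.2133 = CNY 609,906.87
CNY 609,906.87 × 0.15940 = USD 97,219.15
USD 97,219.15 × 7.8124 = HKD 759,514.92
Profit = HKD 759,514.92 − HKD 740,000.00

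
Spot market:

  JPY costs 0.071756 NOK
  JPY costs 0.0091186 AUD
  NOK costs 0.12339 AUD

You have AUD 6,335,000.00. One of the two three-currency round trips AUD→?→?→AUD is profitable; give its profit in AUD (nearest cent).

Profit: AUD 189,340.21

Profitable loop is AUD → NOK → JPY → AUD:
AUD 6,335,000.00 ÷ 0.12339 = NOK 51,341,275.63
NOK 51,341,275.63 ÷ 0.071756 = JPY 715,498,016
JPY 715,498,016 × 0.0091186 = AUD 6,524,340.21
Profit = AUD 6,524,340.21 − AUD 6,335,000.00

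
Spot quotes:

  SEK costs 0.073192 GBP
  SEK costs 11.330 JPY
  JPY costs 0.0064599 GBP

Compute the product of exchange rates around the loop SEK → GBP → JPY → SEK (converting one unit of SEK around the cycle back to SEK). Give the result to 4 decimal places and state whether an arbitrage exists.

1.0000 (no arbitrage)

Around SEK → GBP → JPY → SEK: 1 × 0.073192 ÷ 0.0064599 ÷ 11.330 = 1.000018
Product ≈ 1 (deviation 0.002%, within rounding noise).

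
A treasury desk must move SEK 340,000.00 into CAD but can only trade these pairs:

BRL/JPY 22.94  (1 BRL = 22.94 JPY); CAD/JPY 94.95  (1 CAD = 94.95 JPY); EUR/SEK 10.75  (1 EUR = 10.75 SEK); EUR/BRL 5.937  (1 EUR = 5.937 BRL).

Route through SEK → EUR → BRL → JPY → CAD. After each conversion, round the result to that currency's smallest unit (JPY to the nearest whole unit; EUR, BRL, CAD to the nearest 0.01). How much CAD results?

SEK 340,000.00 ÷ 10.75 = EUR 31,627.91
EUR 31,627.91 × 5.937 = BRL 187,774.90
BRL 187,774.90 × 22.94 = JPY 4,307,556
JPY 4,307,556 ÷ 94.95 = CAD 45,366.57

CAD 45,366.57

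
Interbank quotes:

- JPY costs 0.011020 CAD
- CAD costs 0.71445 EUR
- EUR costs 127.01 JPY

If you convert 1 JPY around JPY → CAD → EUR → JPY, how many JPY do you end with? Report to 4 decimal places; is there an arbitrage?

Around JPY → CAD → EUR → JPY: 1 × 0.011020 × 0.71445 × 127.01 = 0.999980
Product ≈ 1 (deviation 0.002%, within rounding noise).

1.0000 (no arbitrage)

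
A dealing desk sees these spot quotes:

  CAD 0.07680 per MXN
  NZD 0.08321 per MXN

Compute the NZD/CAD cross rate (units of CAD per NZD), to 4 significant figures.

NZD/CAD = 0.9230

1 NZD ÷ 0.08321 = 12.0178 MXN
12.0178 MXN × 0.07680 = 0.922966 CAD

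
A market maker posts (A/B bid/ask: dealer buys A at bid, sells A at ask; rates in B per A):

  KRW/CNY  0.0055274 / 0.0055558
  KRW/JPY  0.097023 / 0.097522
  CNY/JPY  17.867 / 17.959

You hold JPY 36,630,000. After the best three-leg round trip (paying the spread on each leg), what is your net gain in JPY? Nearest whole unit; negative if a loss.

Best loop JPY → KRW → CNY → JPY:
JPY 36,630,000 ÷ 0.097522 (buy KRW at ask) = KRW 375,607,555
KRW 375,607,555 × 0.0055274 (sell KRW at bid) = CNY 2,076,133.20
CNY 2,076,133.20 × 17.867 (sell CNY at bid) = JPY 37,094,272

Net profit: JPY 464,272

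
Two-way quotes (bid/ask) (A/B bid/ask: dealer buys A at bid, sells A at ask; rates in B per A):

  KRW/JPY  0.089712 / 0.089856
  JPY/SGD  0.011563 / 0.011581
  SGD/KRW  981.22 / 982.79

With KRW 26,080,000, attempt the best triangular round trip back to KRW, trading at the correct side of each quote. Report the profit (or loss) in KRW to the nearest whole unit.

Best loop KRW → JPY → SGD → KRW:
KRW 26,080,000 × 0.089712 (sell KRW at bid) = JPY 2,339,689
JPY 2,339,689 × 0.011563 (sell JPY at bid) = SGD 27,053.82
SGD 27,053.82 × 981.22 (sell SGD at bid) = KRW 26,545,753

Net profit: KRW 465,753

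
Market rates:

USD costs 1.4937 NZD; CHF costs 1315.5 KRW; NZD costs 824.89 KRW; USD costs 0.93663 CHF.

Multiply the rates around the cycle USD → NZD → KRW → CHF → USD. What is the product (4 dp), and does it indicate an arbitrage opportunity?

Around USD → NZD → KRW → CHF → USD: 1 × 1.4937 × 824.89 ÷ 1315.5 ÷ 0.93663 = 1.000001
Product ≈ 1 (deviation 0.000%, within rounding noise).

1.0000 (no arbitrage)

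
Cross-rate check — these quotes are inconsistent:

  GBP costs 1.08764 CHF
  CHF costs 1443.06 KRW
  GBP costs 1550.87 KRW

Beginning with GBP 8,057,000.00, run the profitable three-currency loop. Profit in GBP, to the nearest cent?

Profit: GBP 96,940.32

Profitable loop is GBP → CHF → KRW → GBP:
GBP 8,057,000.00 × 1.08764 = CHF 8,763,115.48
CHF 8,763,115.48 × 1443.06 = KRW 12,645,701,425
KRW 12,645,701,425 ÷ 1550.87 = GBP 8,153,940.32
Profit = GBP 8,153,940.32 − GBP 8,057,000.00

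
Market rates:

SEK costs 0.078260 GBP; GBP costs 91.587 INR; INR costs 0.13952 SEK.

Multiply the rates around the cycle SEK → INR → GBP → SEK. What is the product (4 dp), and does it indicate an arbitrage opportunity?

1.0000 (no arbitrage)

Around SEK → INR → GBP → SEK: 1 ÷ 0.13952 ÷ 91.587 ÷ 0.078260 = 0.999977
Product ≈ 1 (deviation 0.002%, within rounding noise).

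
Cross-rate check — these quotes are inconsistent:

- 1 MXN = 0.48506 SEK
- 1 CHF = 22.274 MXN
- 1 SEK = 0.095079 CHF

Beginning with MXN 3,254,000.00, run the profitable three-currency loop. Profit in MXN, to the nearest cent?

Profit: MXN 88,687.92

Profitable loop is MXN → SEK → CHF → MXN:
MXN 3,254,000.00 × 0.48506 = SEK 1,578,385.24
SEK 1,578,385.24 × 0.095079 = CHF 150,071.29
CHF 150,071.29 × 22.274 = MXN 3,342,687.92
Profit = MXN 3,342,687.92 − MXN 3,254,000.00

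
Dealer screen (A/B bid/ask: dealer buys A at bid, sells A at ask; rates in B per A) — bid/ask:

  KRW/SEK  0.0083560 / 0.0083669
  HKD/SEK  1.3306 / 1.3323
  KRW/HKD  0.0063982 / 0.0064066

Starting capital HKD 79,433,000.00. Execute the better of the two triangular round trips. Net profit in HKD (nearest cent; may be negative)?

Best loop HKD → SEK → KRW → HKD:
HKD 79,433,000.00 × 1.3306 (sell HKD at bid) = SEK 105,693,549.80
SEK 105,693,549.80 ÷ 0.0083669 (buy KRW at ask) = KRW 12,632,342,899
KRW 12,632,342,899 × 0.0063982 (sell KRW at bid) = HKD 80,824,256.34

Net profit: HKD 1,391,256.34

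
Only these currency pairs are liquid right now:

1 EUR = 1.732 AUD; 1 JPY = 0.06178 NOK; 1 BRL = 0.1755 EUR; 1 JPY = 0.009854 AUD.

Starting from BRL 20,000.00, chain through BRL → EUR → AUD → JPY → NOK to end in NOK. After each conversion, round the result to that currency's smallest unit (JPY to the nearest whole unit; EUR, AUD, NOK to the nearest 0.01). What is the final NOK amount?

NOK 38,114.49

BRL 20,000.00 × 0.1755 = EUR 3,510.00
EUR 3,510.00 × 1.732 = AUD 6,079.32
AUD 6,079.32 ÷ 0.009854 = JPY 616,939
JPY 616,939 × 0.06178 = NOK 38,114.49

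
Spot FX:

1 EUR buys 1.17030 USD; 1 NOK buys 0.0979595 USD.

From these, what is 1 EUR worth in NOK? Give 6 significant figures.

EUR/NOK = 11.9468

1 EUR × 1.17030 = 1.1703 USD
1.1703 USD ÷ 0.0979595 = 11.9468 NOK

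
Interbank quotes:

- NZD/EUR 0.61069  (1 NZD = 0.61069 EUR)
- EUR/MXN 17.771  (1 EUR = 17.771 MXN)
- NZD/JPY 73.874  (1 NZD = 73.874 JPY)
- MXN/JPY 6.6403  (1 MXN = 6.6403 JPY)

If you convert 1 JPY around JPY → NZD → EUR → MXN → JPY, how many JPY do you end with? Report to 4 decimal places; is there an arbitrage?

Around JPY → NZD → EUR → MXN → JPY: 1 ÷ 73.874 × 0.61069 × 17.771 × 6.6403 = 0.975503
Product < 1; profitable direction is JPY → MXN → EUR → NZD → JPY.

0.9755 (arbitrage exists)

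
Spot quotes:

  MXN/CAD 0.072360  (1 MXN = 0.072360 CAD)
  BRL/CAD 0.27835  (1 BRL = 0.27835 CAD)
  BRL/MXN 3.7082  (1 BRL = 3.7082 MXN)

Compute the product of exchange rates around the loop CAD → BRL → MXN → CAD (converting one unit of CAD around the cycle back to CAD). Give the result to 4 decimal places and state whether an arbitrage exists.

Around CAD → BRL → MXN → CAD: 1 ÷ 0.27835 × 3.7082 × 0.072360 = 0.963985
Product < 1; profitable direction is CAD → MXN → BRL → CAD.

0.9640 (arbitrage exists)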